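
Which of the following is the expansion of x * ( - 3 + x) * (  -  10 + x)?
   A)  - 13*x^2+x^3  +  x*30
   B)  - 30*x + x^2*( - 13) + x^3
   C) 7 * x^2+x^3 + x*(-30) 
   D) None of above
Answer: A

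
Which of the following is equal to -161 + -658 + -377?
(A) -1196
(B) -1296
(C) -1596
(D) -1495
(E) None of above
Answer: A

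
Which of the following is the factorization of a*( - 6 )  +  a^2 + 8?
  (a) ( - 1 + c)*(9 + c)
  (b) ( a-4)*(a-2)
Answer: b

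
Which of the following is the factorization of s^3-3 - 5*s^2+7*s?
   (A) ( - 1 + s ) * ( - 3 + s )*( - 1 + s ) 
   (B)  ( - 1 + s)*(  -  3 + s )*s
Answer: A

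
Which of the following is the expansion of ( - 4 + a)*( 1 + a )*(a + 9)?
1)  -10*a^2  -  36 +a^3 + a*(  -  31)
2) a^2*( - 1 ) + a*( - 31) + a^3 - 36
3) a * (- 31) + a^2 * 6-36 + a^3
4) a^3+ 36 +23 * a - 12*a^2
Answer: 3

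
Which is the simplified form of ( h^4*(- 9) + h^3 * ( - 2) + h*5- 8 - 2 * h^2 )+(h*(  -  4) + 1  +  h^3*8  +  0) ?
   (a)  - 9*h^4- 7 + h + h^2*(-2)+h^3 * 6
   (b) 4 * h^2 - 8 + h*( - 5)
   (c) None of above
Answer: a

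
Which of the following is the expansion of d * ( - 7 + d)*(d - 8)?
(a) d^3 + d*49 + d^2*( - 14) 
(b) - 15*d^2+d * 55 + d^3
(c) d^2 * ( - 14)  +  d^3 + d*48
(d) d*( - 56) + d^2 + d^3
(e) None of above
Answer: e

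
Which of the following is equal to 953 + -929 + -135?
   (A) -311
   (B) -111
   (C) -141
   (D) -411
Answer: B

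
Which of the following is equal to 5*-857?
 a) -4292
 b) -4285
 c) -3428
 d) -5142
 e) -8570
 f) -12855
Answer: b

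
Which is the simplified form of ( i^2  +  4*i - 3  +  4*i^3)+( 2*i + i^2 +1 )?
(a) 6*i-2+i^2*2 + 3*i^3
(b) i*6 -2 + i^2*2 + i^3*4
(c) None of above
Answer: b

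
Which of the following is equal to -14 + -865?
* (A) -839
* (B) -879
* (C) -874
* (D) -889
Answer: B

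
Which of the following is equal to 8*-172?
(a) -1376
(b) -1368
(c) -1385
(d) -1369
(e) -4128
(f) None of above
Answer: a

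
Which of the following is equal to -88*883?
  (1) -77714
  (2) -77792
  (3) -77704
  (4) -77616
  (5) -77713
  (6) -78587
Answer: 3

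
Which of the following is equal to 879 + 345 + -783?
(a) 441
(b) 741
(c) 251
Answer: a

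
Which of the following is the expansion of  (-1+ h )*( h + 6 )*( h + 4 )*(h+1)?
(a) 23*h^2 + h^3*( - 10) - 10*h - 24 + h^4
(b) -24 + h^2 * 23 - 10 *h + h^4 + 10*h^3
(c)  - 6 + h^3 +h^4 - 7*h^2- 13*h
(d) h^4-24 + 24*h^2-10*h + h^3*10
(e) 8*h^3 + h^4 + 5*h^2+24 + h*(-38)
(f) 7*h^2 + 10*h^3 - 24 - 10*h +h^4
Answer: b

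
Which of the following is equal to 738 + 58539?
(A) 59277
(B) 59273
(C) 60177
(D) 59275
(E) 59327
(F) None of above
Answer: A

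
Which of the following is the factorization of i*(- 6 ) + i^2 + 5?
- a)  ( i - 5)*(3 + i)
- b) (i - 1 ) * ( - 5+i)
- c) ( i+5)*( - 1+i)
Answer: b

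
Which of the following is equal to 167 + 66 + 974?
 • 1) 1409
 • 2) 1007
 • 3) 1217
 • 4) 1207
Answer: 4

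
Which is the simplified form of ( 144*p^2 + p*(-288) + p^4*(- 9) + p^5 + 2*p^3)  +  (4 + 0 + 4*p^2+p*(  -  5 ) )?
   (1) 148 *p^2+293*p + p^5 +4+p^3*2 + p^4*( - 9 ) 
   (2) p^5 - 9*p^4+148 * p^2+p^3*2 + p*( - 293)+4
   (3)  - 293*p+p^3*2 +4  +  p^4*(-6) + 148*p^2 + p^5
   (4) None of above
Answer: 2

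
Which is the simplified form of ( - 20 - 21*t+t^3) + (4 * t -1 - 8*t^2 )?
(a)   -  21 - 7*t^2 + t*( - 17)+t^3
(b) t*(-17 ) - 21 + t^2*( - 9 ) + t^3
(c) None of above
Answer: c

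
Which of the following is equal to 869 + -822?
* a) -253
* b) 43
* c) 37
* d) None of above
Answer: d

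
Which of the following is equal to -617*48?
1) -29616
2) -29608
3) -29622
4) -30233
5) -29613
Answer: 1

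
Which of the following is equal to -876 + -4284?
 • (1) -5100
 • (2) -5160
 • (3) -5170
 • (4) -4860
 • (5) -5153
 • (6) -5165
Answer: 2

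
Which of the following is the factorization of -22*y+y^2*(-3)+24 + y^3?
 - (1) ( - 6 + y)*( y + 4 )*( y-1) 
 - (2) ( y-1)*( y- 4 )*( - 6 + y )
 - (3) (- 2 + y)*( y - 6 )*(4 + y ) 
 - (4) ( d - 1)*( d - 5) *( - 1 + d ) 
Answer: 1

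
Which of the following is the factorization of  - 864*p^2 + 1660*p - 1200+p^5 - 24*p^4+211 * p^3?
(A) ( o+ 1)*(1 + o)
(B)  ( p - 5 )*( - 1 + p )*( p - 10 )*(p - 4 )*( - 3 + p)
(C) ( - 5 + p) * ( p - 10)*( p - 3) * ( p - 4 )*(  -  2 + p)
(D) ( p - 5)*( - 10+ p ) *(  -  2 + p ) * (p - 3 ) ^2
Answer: C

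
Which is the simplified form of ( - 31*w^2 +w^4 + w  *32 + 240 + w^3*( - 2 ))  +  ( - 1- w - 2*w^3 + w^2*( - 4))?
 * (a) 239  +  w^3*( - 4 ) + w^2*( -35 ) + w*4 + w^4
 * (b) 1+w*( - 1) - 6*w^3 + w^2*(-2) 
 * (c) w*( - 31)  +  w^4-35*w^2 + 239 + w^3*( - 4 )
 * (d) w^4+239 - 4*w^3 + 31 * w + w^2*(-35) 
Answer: d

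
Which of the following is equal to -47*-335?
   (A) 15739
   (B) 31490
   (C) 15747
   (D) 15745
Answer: D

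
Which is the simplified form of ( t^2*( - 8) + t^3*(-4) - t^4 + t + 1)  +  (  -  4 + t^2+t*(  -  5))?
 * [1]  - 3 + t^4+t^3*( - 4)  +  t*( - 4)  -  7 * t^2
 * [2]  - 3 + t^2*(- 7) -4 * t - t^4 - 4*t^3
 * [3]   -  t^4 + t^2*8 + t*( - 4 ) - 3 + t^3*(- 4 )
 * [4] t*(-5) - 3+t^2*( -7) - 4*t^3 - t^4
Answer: 2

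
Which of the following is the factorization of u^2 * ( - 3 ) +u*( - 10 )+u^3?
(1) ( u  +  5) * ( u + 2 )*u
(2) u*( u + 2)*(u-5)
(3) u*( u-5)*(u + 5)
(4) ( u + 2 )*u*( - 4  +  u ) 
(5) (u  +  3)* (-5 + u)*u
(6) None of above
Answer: 2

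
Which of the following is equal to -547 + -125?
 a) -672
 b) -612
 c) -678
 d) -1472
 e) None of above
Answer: a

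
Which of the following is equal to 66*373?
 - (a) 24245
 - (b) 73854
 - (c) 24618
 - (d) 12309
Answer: c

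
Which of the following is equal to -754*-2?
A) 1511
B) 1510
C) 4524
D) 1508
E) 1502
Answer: D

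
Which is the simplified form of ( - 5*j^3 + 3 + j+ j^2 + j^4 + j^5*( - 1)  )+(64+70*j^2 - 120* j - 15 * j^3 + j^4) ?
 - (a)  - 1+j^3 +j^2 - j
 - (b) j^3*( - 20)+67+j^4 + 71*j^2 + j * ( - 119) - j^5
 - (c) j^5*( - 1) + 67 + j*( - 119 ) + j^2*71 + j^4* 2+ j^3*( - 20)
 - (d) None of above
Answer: c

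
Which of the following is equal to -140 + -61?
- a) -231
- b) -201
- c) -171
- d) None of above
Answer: b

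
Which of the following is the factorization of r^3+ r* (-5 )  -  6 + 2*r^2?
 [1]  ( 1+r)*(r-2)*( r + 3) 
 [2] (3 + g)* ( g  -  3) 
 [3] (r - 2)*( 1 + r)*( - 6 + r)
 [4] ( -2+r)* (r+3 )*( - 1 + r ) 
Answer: 1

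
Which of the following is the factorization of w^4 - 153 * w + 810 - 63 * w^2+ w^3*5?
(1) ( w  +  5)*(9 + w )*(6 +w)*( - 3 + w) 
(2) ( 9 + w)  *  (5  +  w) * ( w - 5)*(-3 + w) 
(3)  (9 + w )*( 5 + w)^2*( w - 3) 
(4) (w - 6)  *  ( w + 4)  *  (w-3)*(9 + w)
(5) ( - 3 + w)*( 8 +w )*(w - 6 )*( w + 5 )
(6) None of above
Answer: 6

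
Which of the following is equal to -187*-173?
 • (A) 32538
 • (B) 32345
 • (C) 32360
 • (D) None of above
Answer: D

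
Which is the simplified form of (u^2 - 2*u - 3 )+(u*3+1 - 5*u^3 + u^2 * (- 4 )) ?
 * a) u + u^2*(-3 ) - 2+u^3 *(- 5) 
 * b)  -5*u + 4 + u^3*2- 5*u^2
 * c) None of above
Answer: a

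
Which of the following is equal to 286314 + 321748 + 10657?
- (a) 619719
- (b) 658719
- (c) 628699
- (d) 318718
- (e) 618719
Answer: e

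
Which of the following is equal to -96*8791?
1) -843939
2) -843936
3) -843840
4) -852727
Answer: 2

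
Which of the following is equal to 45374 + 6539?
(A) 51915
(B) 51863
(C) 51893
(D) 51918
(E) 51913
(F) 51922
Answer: E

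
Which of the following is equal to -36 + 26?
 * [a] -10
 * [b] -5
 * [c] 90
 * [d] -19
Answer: a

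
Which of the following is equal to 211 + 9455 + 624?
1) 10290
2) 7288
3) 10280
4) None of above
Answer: 1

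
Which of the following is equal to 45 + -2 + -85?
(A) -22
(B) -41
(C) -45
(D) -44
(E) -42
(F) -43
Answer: E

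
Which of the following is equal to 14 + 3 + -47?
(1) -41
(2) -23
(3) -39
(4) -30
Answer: 4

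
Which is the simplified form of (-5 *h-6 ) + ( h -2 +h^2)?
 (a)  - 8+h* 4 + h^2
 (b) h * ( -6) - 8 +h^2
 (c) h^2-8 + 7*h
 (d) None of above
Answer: d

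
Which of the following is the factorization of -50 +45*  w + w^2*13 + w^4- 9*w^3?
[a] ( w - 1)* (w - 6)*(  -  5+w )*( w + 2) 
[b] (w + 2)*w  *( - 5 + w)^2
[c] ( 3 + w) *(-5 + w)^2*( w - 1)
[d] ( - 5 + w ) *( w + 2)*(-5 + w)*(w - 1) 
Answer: d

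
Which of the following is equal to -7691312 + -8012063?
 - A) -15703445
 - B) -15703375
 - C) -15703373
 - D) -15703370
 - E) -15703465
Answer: B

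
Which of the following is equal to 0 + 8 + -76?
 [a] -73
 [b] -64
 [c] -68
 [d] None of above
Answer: c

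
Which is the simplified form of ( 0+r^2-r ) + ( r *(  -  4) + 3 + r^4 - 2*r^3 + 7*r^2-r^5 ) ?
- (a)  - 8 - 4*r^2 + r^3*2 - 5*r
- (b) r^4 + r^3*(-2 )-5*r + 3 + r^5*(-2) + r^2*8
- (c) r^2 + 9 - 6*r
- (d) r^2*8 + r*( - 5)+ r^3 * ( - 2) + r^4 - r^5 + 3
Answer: d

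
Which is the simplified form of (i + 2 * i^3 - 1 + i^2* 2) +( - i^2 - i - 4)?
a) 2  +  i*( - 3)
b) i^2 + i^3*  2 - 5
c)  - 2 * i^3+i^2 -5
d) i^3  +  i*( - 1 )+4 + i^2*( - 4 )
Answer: b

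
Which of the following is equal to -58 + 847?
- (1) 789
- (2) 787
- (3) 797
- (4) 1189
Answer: 1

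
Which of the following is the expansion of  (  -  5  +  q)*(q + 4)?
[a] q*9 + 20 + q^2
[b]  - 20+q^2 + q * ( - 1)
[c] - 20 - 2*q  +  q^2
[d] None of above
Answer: b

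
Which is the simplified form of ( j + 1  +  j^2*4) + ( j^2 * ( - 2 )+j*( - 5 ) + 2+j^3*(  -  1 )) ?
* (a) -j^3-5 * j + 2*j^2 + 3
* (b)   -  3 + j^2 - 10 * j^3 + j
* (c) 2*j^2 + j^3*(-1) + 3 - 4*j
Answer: c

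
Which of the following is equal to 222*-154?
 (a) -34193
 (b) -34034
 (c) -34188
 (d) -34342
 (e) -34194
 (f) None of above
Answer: c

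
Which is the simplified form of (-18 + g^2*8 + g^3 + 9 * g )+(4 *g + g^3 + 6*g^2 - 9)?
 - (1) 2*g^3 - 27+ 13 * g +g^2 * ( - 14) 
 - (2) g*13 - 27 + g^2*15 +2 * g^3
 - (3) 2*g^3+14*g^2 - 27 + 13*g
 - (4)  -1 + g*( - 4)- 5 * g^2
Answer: 3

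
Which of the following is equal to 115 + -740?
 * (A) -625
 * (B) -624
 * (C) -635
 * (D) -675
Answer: A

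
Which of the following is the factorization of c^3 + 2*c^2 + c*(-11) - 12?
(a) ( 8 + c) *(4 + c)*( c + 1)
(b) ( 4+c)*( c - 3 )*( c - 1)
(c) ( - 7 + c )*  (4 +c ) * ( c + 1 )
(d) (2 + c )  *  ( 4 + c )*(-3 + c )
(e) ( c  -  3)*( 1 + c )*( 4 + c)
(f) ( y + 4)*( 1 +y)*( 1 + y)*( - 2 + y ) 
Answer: e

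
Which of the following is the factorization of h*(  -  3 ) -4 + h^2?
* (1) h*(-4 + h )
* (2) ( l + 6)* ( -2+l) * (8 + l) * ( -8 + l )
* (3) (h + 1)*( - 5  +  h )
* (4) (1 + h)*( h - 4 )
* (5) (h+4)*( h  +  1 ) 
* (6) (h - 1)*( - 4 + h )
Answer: 4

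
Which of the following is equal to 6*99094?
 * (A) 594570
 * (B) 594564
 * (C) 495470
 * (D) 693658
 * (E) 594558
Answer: B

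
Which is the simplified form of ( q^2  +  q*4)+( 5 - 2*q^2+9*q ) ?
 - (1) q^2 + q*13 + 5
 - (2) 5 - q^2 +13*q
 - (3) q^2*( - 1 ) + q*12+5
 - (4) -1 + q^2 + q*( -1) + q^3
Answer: 2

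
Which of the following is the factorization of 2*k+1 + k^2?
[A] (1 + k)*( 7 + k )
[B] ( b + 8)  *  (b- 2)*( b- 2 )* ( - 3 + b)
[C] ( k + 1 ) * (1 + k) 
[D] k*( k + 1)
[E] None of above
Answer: C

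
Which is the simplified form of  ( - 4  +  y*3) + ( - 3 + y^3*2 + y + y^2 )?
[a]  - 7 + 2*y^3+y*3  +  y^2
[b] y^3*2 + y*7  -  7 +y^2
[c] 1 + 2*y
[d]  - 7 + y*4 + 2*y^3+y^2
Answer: d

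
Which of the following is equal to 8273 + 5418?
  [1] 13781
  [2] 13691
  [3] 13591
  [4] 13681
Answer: 2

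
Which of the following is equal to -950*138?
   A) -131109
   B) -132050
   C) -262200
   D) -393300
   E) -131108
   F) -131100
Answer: F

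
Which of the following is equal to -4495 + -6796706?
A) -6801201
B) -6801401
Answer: A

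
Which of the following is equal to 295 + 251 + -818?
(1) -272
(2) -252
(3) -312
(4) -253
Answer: 1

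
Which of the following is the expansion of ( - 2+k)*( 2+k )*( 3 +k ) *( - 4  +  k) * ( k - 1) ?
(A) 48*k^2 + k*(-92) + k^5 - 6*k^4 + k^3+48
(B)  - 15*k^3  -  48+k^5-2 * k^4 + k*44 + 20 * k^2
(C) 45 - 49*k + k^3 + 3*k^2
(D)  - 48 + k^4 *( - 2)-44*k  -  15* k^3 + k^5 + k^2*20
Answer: B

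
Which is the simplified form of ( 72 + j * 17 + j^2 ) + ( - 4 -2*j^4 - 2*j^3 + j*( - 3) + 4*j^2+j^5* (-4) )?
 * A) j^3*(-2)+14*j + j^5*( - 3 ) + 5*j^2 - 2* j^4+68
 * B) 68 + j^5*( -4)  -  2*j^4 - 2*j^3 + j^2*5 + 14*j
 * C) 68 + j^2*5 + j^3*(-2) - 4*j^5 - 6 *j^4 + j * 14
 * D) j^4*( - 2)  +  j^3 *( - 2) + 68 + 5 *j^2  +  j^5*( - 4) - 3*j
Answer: B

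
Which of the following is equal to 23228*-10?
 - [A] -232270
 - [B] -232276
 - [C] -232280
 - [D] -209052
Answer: C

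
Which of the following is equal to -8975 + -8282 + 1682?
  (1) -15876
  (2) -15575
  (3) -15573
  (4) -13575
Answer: 2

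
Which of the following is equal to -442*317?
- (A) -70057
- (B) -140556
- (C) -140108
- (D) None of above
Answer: D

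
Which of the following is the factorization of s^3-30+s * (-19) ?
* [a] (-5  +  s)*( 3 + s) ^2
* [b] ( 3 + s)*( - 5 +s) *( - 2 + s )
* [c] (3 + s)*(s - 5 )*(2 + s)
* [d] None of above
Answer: c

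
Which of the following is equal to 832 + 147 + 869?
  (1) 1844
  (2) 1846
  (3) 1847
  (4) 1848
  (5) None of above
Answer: 4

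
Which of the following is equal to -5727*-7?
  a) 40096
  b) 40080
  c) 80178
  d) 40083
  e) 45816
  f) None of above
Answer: f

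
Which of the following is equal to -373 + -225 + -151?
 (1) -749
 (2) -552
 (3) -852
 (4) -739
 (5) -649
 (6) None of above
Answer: 1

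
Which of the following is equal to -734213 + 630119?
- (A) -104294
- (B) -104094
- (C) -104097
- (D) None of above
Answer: B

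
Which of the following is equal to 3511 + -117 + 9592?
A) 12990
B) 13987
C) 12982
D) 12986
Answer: D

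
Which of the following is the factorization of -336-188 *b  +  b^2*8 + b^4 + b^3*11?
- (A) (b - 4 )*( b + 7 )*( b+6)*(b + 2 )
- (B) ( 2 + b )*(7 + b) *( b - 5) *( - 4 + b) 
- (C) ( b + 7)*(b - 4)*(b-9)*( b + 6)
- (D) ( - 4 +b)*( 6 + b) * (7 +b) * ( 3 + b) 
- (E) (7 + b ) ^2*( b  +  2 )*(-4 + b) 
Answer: A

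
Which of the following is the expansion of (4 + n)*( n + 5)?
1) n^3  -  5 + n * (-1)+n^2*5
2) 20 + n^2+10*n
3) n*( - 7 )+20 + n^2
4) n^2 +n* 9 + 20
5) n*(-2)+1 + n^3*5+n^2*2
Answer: 4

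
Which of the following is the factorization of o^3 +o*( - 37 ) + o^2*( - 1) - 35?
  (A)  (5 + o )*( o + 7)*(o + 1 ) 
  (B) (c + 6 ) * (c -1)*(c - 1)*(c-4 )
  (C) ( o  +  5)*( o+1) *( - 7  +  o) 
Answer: C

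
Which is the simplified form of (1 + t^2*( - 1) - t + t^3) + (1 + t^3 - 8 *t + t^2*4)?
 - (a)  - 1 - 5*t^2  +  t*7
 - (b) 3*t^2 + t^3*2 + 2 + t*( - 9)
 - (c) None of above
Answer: b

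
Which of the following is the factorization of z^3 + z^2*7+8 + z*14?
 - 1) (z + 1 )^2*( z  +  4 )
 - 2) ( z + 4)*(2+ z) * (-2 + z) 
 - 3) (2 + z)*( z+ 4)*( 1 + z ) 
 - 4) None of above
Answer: 3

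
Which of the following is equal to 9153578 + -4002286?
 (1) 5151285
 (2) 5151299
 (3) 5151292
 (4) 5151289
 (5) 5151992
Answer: 3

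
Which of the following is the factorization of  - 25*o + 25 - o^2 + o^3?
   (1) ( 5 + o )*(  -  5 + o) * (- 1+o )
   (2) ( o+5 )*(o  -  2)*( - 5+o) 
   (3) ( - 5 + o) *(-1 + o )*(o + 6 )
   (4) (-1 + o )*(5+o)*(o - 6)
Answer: 1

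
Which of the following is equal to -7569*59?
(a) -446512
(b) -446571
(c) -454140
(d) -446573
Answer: b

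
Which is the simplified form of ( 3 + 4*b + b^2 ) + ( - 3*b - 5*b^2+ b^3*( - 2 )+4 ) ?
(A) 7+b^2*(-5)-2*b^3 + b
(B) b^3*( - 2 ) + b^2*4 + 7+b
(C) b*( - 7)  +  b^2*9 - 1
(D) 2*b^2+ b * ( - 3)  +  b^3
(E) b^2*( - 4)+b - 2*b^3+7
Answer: E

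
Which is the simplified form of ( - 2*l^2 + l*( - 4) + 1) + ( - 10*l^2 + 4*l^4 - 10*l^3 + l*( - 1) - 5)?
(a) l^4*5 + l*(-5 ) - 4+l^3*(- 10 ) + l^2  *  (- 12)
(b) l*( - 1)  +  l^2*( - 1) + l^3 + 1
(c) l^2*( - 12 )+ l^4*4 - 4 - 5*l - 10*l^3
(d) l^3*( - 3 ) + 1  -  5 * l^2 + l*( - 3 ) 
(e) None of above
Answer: c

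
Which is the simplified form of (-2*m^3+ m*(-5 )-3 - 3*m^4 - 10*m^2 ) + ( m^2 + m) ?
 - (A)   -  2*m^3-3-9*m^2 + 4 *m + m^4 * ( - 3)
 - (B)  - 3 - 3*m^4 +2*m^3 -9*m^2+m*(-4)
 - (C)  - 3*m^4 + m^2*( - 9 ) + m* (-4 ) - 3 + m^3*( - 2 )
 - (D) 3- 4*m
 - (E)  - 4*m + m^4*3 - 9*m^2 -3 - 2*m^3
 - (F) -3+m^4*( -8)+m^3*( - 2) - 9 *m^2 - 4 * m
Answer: C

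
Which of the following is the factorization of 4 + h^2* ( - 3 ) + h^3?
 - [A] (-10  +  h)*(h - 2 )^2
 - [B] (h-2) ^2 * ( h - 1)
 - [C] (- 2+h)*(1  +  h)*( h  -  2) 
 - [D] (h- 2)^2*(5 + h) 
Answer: C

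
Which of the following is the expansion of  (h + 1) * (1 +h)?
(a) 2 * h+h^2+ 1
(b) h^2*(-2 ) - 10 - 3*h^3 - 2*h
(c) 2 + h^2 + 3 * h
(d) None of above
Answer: a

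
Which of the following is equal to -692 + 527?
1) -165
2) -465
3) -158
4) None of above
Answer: 1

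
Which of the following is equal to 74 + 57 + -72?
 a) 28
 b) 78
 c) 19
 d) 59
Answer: d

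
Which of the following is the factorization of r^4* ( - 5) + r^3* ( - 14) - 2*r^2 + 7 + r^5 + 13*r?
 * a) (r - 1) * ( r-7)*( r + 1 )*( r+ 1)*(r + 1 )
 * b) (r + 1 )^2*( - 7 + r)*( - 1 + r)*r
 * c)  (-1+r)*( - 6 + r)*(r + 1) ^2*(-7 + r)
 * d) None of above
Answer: a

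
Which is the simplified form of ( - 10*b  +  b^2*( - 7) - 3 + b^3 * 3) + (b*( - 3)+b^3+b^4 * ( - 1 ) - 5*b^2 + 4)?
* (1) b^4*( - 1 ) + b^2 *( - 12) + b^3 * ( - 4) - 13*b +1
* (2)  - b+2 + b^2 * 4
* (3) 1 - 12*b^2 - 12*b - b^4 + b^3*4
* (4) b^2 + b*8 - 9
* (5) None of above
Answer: 5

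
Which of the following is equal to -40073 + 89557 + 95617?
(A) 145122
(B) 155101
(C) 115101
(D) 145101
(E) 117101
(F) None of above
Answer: D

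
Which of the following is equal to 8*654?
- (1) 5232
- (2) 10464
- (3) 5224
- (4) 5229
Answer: 1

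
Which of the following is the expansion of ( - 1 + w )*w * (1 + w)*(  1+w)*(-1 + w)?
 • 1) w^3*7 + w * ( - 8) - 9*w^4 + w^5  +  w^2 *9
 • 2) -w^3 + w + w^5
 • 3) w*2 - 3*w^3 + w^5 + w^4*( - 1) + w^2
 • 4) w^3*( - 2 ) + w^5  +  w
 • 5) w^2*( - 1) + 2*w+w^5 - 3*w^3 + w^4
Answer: 4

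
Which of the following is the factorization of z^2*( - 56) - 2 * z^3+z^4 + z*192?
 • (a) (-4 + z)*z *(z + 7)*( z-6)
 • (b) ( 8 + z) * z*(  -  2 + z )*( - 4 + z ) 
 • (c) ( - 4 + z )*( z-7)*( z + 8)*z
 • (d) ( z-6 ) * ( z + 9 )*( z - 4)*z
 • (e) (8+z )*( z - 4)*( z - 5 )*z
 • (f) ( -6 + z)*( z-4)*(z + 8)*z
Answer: f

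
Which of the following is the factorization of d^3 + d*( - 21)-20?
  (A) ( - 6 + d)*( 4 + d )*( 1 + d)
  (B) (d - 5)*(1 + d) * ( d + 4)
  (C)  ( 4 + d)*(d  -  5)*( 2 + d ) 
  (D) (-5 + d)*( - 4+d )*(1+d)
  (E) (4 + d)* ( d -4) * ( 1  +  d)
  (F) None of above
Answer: B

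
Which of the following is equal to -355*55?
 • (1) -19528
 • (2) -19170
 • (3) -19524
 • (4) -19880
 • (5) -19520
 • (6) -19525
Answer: 6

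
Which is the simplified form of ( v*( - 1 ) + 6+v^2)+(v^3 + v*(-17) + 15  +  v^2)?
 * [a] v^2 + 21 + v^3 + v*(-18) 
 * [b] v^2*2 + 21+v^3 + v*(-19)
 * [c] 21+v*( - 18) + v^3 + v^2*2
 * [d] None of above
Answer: c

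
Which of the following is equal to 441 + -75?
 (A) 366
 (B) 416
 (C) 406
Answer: A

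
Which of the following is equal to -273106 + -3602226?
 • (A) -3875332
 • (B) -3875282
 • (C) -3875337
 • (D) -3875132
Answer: A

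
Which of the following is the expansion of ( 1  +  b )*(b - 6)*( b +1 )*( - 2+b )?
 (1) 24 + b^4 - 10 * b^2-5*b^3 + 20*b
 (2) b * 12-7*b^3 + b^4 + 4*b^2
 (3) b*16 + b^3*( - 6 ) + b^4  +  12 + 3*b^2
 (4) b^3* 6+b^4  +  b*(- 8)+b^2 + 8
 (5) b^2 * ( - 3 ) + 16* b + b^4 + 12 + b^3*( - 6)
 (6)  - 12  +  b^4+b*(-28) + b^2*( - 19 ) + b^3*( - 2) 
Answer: 5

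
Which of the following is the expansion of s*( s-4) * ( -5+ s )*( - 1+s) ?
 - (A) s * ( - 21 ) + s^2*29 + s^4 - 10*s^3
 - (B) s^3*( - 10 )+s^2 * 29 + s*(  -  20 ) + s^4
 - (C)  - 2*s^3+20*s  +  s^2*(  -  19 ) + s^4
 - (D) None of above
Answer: B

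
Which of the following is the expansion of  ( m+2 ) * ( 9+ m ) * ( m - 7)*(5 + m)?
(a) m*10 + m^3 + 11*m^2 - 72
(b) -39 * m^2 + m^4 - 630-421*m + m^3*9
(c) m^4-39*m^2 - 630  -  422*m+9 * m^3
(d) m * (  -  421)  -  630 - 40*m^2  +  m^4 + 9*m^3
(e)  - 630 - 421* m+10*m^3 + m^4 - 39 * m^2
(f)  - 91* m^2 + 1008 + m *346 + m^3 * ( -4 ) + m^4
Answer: b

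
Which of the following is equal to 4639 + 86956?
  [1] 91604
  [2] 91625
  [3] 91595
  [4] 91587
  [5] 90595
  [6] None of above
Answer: 3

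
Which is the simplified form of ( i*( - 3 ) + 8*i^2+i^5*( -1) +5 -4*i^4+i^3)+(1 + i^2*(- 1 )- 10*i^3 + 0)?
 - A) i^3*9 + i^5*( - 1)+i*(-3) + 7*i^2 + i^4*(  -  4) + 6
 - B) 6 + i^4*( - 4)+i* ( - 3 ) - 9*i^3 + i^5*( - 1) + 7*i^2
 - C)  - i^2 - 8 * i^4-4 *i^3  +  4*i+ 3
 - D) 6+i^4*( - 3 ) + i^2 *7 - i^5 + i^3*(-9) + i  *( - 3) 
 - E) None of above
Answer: B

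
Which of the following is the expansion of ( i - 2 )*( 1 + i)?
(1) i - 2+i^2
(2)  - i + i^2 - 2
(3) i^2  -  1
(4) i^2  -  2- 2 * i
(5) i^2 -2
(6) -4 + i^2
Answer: 2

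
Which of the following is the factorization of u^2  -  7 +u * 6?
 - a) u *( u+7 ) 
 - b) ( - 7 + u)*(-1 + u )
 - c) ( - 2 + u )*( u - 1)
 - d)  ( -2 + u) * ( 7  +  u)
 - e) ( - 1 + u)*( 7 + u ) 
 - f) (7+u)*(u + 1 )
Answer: e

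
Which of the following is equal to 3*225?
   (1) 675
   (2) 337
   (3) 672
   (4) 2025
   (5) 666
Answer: 1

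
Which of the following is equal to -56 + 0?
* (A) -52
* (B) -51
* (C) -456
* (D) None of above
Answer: D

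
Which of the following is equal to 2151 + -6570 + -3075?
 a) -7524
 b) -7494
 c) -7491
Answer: b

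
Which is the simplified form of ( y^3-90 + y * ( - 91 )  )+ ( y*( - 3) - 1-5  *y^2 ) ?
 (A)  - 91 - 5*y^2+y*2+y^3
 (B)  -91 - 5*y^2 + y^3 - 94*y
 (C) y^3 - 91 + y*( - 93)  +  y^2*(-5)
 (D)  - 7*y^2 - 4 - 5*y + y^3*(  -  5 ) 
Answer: B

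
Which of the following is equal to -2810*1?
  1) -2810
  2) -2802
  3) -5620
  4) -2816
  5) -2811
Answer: 1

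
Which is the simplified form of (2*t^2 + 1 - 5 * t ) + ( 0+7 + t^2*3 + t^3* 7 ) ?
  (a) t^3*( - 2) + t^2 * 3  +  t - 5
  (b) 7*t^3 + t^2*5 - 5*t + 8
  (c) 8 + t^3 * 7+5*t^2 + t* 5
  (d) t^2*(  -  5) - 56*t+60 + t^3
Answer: b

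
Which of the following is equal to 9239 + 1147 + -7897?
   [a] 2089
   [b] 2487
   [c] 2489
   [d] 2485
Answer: c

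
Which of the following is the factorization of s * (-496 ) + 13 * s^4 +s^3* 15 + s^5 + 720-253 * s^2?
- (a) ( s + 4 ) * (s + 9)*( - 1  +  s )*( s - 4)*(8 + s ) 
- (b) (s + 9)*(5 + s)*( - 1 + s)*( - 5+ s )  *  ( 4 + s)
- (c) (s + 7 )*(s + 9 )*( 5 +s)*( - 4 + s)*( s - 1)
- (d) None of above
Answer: d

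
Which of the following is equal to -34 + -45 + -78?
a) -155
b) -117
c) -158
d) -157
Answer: d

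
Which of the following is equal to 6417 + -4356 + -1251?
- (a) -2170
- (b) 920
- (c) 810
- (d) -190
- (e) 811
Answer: c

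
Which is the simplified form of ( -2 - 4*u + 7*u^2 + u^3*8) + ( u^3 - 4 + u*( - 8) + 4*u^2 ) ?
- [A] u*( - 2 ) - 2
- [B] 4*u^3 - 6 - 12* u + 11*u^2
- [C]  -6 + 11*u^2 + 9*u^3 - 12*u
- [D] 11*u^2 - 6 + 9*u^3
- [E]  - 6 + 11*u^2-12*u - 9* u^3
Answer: C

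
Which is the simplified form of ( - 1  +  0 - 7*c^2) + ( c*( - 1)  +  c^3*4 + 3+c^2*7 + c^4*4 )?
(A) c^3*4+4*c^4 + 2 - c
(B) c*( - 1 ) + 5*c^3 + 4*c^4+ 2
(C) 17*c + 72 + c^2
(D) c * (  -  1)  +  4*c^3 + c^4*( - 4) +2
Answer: A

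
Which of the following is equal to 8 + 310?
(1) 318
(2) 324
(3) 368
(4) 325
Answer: 1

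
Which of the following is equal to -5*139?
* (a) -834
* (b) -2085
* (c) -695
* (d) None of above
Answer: c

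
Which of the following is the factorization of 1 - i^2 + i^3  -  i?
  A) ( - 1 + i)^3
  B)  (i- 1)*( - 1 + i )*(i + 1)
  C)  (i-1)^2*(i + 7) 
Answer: B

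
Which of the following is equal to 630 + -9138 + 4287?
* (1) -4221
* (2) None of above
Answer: 1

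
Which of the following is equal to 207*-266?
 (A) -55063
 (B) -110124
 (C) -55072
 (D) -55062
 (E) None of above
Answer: D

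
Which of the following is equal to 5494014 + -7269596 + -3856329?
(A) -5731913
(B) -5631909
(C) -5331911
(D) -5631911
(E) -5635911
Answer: D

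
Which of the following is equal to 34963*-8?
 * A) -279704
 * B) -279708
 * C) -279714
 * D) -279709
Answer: A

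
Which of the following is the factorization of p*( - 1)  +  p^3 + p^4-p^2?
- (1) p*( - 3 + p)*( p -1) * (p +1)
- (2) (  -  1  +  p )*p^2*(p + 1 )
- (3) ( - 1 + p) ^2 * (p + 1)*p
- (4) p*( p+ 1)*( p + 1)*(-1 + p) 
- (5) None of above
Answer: 4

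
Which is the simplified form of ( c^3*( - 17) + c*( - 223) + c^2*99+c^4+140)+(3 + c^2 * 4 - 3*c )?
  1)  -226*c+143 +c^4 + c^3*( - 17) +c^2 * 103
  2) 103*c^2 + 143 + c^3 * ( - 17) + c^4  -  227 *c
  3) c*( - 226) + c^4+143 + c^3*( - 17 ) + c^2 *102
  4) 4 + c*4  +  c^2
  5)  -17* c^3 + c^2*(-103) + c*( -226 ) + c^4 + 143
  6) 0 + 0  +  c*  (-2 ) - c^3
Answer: 1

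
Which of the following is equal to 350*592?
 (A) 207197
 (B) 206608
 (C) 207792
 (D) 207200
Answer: D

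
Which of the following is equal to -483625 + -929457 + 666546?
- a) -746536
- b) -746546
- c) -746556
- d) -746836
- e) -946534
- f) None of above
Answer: a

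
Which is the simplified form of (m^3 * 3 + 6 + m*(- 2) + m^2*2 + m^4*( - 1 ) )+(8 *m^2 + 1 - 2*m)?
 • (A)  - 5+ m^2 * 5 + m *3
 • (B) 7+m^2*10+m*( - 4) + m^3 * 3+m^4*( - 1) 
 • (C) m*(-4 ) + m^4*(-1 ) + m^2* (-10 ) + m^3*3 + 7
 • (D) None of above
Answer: B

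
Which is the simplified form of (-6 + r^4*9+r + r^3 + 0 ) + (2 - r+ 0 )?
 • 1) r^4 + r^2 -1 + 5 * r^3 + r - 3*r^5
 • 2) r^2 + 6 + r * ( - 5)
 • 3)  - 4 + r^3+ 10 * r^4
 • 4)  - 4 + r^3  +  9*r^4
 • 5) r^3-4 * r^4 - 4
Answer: 4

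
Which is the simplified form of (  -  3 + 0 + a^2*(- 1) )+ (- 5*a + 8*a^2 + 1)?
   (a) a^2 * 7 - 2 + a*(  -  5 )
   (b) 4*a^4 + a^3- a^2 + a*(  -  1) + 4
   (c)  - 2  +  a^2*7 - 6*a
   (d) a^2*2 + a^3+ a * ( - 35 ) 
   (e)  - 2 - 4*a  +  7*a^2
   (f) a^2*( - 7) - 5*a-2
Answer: a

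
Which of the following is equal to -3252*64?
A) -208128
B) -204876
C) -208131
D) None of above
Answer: A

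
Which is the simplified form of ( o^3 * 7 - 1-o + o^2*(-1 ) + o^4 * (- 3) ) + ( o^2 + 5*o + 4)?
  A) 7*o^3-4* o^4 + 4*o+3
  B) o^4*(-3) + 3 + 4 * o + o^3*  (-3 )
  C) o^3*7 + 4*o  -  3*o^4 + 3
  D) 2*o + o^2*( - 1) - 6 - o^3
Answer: C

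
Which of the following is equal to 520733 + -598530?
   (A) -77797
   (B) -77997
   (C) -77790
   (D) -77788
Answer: A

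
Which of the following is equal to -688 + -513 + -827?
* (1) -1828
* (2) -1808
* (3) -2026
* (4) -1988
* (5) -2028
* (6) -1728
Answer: 5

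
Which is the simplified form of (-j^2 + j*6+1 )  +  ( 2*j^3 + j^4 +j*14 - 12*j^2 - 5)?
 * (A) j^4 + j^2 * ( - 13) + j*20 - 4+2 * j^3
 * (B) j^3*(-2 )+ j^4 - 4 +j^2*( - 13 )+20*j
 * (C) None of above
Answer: A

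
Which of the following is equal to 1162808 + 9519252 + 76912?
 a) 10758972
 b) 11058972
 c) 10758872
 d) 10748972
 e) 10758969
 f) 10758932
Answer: a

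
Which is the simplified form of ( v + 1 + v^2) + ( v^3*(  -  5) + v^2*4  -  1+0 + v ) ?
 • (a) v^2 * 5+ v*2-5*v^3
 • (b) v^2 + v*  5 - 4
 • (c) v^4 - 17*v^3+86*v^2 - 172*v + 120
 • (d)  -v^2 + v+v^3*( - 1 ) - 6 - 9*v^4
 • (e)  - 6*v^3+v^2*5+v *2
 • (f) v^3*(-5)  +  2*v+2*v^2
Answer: a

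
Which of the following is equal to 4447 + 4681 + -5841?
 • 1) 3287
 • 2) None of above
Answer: 1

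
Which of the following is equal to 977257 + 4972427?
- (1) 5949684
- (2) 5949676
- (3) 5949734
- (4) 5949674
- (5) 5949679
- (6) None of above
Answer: 1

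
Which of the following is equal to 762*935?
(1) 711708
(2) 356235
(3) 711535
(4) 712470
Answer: 4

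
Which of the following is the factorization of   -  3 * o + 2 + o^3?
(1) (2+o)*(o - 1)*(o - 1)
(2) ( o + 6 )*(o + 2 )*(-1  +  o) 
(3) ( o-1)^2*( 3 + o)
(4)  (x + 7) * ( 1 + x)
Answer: 1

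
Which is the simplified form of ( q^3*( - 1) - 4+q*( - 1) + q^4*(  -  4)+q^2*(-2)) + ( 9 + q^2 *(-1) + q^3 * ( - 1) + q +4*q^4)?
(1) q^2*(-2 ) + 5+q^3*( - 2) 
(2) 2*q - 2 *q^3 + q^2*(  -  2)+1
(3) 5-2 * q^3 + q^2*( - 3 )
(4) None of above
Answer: 3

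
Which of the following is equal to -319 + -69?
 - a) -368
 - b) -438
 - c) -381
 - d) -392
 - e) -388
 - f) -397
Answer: e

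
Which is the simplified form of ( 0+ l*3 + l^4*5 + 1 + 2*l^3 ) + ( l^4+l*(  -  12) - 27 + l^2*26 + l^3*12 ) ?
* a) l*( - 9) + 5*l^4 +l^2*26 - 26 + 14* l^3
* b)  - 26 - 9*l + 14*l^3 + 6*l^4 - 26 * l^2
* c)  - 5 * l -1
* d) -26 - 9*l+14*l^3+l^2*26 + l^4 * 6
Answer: d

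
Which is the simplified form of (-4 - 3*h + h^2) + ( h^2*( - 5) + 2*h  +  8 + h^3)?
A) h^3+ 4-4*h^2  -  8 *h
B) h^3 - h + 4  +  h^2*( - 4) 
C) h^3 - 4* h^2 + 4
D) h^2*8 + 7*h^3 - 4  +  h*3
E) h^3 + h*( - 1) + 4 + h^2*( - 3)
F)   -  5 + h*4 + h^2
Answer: B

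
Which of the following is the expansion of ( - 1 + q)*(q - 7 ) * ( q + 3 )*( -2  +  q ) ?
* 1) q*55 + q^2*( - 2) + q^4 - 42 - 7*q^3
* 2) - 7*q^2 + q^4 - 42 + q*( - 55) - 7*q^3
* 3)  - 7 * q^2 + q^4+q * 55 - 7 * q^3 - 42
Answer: 3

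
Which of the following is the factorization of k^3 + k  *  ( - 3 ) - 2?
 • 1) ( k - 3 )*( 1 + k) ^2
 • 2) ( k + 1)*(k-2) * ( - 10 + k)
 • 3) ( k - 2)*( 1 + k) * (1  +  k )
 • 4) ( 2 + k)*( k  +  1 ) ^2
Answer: 3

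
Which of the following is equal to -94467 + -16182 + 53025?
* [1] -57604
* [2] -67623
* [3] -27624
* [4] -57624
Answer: 4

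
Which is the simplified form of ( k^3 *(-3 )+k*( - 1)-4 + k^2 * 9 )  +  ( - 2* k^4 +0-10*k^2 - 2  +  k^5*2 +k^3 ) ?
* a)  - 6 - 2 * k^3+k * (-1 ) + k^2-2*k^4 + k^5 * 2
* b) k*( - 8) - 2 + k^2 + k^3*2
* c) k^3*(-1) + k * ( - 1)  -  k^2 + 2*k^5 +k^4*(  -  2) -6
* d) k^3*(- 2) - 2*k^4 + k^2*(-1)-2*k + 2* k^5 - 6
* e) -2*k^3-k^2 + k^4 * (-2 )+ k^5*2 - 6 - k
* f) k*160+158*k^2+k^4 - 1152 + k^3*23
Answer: e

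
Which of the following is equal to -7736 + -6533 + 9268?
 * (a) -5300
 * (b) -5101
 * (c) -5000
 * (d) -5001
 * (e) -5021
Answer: d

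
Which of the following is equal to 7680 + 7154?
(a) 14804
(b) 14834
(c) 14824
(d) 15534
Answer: b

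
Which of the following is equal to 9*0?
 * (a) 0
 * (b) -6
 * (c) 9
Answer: a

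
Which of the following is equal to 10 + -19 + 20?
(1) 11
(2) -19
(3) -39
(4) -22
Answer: 1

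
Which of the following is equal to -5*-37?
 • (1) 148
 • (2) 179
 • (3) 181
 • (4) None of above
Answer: 4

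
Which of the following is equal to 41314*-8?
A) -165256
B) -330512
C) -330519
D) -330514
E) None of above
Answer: B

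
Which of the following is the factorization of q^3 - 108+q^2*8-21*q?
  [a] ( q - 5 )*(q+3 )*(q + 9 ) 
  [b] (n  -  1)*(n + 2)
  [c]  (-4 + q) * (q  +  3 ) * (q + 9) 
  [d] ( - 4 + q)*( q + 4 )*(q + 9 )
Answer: c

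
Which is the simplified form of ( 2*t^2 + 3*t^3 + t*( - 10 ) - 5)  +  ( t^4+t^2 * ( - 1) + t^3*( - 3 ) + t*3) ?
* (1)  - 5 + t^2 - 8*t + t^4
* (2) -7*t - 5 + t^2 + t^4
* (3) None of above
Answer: 2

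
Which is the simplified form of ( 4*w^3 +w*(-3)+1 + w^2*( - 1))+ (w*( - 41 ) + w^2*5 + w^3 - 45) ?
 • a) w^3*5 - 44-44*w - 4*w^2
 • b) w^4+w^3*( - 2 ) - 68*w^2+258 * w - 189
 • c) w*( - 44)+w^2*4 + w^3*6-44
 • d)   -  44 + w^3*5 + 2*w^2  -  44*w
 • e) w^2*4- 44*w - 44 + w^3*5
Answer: e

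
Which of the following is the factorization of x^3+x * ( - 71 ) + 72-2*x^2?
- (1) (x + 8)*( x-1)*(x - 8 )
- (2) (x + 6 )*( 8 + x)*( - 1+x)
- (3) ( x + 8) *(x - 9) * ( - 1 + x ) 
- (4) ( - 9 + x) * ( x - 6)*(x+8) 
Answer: 3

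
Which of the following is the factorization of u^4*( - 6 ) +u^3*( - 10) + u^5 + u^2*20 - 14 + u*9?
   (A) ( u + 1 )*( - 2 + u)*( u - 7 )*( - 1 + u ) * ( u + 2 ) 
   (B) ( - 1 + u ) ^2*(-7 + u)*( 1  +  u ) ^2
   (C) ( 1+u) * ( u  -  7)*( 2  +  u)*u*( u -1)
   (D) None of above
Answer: D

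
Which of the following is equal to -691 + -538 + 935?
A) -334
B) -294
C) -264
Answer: B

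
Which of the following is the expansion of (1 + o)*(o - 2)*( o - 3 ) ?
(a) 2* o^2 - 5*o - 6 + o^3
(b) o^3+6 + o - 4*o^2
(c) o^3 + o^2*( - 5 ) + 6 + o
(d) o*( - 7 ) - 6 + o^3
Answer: b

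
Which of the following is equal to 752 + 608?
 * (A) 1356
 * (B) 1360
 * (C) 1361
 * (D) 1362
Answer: B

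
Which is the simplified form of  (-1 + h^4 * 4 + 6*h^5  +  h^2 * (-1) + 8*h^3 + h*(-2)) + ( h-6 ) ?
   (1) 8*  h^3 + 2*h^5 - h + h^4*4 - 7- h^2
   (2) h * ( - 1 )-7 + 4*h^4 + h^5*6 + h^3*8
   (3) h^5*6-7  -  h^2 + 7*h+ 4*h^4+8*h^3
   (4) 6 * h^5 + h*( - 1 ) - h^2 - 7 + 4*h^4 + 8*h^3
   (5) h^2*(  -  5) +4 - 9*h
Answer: 4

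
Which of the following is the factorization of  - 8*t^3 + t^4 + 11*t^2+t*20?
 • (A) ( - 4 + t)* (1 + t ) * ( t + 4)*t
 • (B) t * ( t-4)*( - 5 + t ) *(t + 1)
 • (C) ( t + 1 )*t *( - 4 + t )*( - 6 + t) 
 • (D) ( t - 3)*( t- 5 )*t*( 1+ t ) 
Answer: B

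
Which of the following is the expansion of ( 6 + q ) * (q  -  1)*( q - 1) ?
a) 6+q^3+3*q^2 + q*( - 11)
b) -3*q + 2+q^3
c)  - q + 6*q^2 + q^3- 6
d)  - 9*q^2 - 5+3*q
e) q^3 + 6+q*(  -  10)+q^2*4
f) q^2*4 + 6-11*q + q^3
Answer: f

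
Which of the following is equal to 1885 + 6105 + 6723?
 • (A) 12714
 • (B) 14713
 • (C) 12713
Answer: B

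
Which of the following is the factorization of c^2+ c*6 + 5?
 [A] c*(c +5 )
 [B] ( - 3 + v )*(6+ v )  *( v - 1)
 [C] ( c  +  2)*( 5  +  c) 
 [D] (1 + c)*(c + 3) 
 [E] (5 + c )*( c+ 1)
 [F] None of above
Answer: E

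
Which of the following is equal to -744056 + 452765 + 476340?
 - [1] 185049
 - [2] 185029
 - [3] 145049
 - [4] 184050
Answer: 1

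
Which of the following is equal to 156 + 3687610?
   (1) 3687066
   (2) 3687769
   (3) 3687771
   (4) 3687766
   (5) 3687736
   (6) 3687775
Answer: 4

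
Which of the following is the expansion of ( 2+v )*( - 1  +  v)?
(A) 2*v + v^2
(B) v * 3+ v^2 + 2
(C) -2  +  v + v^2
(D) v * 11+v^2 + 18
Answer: C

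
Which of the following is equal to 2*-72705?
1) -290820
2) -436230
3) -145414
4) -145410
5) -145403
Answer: 4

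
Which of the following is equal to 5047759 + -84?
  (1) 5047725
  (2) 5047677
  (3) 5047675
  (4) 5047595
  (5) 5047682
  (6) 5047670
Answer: 3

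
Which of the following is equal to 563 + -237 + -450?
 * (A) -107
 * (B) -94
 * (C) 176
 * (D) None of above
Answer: D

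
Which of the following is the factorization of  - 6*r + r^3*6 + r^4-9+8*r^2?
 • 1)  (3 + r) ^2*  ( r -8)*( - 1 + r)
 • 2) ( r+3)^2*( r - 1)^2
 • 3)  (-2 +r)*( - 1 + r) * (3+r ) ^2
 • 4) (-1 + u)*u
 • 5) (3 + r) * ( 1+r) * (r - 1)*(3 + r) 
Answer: 5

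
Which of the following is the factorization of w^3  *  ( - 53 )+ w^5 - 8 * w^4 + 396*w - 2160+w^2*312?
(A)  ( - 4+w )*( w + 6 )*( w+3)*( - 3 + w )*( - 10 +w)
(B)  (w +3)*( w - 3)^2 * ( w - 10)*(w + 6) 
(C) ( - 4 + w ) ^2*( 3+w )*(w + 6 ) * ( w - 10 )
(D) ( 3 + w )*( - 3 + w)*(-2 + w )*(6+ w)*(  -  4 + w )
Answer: A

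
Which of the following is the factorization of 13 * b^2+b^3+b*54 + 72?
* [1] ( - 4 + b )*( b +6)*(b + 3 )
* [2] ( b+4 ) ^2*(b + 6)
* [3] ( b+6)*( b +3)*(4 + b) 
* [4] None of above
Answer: 3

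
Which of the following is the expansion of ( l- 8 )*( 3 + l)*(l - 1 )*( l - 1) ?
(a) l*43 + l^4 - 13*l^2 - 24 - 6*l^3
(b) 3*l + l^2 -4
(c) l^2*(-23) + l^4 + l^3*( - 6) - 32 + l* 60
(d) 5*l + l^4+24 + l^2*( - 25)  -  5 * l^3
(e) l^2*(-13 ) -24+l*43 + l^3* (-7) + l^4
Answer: e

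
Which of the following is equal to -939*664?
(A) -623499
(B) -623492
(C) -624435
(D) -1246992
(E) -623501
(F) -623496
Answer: F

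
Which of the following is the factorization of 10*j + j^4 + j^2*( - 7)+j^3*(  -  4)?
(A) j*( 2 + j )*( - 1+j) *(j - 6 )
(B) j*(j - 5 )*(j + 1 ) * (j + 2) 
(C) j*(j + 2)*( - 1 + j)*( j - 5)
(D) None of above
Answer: C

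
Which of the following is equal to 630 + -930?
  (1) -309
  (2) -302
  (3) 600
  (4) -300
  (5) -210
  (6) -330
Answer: 4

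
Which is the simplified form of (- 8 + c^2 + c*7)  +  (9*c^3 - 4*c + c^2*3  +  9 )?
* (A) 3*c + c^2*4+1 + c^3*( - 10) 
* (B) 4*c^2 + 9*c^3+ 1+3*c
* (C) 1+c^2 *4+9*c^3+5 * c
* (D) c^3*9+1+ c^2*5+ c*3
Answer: B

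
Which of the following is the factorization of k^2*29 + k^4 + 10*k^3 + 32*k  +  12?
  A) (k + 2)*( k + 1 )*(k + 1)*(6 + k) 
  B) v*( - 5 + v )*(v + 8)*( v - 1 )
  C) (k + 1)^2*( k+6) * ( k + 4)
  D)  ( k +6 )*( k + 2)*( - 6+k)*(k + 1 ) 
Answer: A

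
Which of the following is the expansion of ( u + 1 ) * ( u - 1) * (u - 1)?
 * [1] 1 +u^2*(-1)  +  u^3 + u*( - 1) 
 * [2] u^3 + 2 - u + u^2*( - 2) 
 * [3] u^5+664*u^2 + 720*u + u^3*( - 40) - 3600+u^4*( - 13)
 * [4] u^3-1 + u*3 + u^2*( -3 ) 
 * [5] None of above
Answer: 1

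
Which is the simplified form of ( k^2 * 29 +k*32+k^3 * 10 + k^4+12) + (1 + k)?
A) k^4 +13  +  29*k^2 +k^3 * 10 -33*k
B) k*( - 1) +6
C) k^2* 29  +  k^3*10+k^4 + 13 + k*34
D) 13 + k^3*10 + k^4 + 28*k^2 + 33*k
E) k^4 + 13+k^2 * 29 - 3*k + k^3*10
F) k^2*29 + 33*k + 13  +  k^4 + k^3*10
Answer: F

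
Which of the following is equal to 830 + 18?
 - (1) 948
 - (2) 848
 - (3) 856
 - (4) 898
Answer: 2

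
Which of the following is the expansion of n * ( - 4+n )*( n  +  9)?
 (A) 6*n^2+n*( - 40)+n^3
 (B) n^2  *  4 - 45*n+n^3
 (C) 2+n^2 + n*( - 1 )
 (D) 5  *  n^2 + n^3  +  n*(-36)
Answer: D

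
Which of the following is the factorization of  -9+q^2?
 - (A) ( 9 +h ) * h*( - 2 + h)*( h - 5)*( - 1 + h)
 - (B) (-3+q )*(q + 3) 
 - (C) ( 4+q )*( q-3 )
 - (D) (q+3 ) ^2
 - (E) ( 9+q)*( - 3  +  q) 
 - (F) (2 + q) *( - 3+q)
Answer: B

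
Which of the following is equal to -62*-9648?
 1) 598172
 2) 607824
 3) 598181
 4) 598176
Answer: 4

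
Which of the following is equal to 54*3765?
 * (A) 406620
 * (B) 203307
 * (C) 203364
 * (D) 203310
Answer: D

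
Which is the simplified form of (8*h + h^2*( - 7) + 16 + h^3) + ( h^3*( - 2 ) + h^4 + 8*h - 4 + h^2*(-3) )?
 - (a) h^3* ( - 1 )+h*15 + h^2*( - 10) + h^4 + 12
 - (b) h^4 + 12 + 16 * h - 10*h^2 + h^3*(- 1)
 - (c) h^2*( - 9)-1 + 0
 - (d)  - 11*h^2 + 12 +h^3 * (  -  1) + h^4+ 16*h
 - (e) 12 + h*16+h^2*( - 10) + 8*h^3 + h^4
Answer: b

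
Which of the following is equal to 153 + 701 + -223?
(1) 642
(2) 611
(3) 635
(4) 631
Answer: 4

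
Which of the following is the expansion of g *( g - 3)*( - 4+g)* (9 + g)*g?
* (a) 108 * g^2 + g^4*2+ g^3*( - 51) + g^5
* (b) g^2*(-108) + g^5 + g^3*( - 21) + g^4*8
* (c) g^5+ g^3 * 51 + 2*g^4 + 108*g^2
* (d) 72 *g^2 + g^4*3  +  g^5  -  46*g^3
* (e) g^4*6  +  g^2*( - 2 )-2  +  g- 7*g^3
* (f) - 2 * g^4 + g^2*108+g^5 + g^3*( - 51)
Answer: a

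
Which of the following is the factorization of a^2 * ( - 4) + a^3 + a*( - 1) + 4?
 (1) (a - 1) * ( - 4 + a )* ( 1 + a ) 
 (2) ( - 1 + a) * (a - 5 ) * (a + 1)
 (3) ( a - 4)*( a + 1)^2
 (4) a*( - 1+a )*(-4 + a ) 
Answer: 1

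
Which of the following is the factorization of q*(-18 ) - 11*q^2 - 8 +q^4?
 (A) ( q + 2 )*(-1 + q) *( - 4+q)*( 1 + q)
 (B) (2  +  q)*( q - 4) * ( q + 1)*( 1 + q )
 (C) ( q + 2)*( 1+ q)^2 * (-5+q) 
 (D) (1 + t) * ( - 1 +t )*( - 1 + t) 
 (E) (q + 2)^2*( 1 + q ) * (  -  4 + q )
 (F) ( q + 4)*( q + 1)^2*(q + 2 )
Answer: B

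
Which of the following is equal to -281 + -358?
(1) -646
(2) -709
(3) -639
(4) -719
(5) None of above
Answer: 3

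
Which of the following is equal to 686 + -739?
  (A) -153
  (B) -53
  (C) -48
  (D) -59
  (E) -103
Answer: B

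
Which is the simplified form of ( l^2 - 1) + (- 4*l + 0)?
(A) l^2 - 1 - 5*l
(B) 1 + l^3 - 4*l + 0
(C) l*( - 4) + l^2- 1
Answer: C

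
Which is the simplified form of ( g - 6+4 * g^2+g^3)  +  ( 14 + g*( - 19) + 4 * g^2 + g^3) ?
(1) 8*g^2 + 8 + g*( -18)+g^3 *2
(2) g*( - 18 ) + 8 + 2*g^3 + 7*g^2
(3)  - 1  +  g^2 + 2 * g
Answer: 1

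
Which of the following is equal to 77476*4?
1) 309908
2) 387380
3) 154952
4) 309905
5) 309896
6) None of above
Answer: 6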